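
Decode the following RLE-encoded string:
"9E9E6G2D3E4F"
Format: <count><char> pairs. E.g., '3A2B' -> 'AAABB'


Expanding each <count><char> pair:
  9E -> 'EEEEEEEEE'
  9E -> 'EEEEEEEEE'
  6G -> 'GGGGGG'
  2D -> 'DD'
  3E -> 'EEE'
  4F -> 'FFFF'

Decoded = EEEEEEEEEEEEEEEEEEGGGGGGDDEEEFFFF


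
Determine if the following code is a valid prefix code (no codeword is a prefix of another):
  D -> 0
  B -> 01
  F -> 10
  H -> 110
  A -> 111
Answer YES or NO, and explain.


Checking each pair (does one codeword prefix another?):
  D='0' vs B='01': prefix -- VIOLATION

NO -- this is NOT a valid prefix code. D (0) is a prefix of B (01).


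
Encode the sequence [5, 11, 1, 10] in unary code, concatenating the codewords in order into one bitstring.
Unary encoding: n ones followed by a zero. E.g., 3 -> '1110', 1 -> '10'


Encode each number as n ones followed by a terminating 0:
  5 -> 111110 (6 bits)
  11 -> 111111111110 (12 bits)
  1 -> 10 (2 bits)
  10 -> 11111111110 (11 bits)
Total length = 6 + 12 + 2 + 11 = 31 bits.

Unary([5, 11, 1, 10]) = 1111101111111111101011111111110 (31 bits)


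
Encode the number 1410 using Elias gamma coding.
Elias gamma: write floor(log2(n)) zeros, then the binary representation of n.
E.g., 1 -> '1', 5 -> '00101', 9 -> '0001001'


num_bits = floor(log2(1410)) + 1 = 11
leading_zeros = num_bits - 1 = 10
binary(1410) = 10110000010

Elias gamma(1410) = '0000000000' + '10110000010' = 000000000010110000010 (21 bits)


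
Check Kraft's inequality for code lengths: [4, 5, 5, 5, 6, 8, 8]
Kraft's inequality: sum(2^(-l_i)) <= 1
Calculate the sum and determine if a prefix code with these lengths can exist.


Sum = 2^(-4) + 2^(-5) + 2^(-5) + 2^(-5) + 2^(-6) + 2^(-8) + 2^(-8)
    = 0.0625 + 0.03125 + 0.03125 + 0.03125 + 0.015625 + 0.00390625 + 0.00390625
    = 46/256 = 0.1796875
Since 0.1796875 <= 1, Kraft's inequality IS satisfied.
A prefix code with these lengths CAN exist.

Kraft sum = 0.1796875. Satisfied.


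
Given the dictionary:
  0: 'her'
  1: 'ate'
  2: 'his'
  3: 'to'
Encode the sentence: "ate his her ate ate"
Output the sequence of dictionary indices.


Look up each word in the dictionary:
  'ate' -> 1
  'his' -> 2
  'her' -> 0
  'ate' -> 1
  'ate' -> 1

Encoded: [1, 2, 0, 1, 1]


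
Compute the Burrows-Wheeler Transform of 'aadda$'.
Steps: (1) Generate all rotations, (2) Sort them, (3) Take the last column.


Rotations (sorted):
  0: $aadda -> last char: a
  1: a$aadd -> last char: d
  2: aadda$ -> last char: $
  3: adda$a -> last char: a
  4: da$aad -> last char: d
  5: dda$aa -> last char: a


BWT = ad$ada


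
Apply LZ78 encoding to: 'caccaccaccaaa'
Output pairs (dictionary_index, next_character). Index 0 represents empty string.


LZ78 encoding steps:
Dictionary: {0: ''}
Step 1: w='' (idx 0), next='c' -> output (0, 'c'), add 'c' as idx 1
Step 2: w='' (idx 0), next='a' -> output (0, 'a'), add 'a' as idx 2
Step 3: w='c' (idx 1), next='c' -> output (1, 'c'), add 'cc' as idx 3
Step 4: w='a' (idx 2), next='c' -> output (2, 'c'), add 'ac' as idx 4
Step 5: w='c' (idx 1), next='a' -> output (1, 'a'), add 'ca' as idx 5
Step 6: w='cc' (idx 3), next='a' -> output (3, 'a'), add 'cca' as idx 6
Step 7: w='a' (idx 2), next='a' -> output (2, 'a'), add 'aa' as idx 7


Encoded: [(0, 'c'), (0, 'a'), (1, 'c'), (2, 'c'), (1, 'a'), (3, 'a'), (2, 'a')]


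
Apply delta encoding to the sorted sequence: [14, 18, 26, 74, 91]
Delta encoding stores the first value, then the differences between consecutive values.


First value: 14
Deltas:
  18 - 14 = 4
  26 - 18 = 8
  74 - 26 = 48
  91 - 74 = 17


Delta encoded: [14, 4, 8, 48, 17]


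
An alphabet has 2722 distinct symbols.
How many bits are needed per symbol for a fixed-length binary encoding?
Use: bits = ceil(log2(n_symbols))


log2(2722) = 11.4105
Bracket: 2^11 = 2048 < 2722 <= 2^12 = 4096
So ceil(log2(2722)) = 12

bits = ceil(log2(2722)) = ceil(11.4105) = 12 bits


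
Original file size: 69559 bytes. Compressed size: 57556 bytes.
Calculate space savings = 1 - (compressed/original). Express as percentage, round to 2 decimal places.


ratio = compressed/original = 57556/69559 = 0.827441
savings = 1 - ratio = 1 - 0.827441 = 0.172559
as a percentage: 0.172559 * 100 = 17.26%

Space savings = 1 - 57556/69559 = 17.26%


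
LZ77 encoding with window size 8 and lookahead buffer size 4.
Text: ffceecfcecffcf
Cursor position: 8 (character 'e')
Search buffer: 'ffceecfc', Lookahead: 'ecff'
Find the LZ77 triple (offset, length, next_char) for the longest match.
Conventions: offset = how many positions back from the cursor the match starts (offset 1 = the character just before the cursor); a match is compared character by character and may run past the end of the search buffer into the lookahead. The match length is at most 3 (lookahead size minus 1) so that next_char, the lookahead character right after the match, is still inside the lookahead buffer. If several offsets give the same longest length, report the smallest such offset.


Try each offset into the search buffer:
  offset=1 (pos 7, char 'c'): match length 0
  offset=2 (pos 6, char 'f'): match length 0
  offset=3 (pos 5, char 'c'): match length 0
  offset=4 (pos 4, char 'e'): match length 3
  offset=5 (pos 3, char 'e'): match length 1
  offset=6 (pos 2, char 'c'): match length 0
  offset=7 (pos 1, char 'f'): match length 0
  offset=8 (pos 0, char 'f'): match length 0
Longest match has length 3 at offset 4.
next_char = character at position 8 + 3 = 11 -> 'f'

Best match: offset=4, length=3 (matching 'ecf' starting at position 4)
LZ77 triple: (4, 3, 'f')


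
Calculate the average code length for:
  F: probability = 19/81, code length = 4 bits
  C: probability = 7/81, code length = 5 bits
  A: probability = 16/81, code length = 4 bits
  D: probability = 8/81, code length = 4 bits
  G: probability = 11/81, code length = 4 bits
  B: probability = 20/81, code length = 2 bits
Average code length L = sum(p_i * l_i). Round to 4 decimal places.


Weighted contributions p_i * l_i:
  F: (19/81) * 4 = 76/81
  C: (7/81) * 5 = 35/81
  A: (16/81) * 4 = 64/81
  D: (8/81) * 4 = 32/81
  G: (11/81) * 4 = 44/81
  B: (20/81) * 2 = 40/81
Sum = (76 + 35 + 64 + 32 + 44 + 40)/81 = 291/81

L = 291/81 = 3.5926 bits/symbol


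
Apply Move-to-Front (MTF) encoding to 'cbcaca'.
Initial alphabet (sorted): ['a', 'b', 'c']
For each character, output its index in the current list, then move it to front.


MTF encoding:
'c': index 2 in ['a', 'b', 'c'] -> ['c', 'a', 'b']
'b': index 2 in ['c', 'a', 'b'] -> ['b', 'c', 'a']
'c': index 1 in ['b', 'c', 'a'] -> ['c', 'b', 'a']
'a': index 2 in ['c', 'b', 'a'] -> ['a', 'c', 'b']
'c': index 1 in ['a', 'c', 'b'] -> ['c', 'a', 'b']
'a': index 1 in ['c', 'a', 'b'] -> ['a', 'c', 'b']


Output: [2, 2, 1, 2, 1, 1]


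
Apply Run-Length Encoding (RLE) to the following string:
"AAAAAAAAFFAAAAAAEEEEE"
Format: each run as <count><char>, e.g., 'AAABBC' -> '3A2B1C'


Scanning runs left to right:
  i=0: run of 'A' x 8 -> '8A'
  i=8: run of 'F' x 2 -> '2F'
  i=10: run of 'A' x 6 -> '6A'
  i=16: run of 'E' x 5 -> '5E'

RLE = 8A2F6A5E


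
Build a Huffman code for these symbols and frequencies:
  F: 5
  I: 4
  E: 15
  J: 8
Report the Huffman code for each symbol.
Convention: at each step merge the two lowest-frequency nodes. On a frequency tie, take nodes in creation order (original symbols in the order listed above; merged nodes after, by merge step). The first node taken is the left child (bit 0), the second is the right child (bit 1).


Huffman tree construction:
Step 1: Merge I(4) + F(5) = 9
Step 2: Merge J(8) + (I+F)(9) = 17
Step 3: Merge E(15) + (J+(I+F))(17) = 32
Read each symbol's code off the tree from the root (left child = 0, right child = 1).

Codes:
  F: 111 (length 3)
  I: 110 (length 3)
  E: 0 (length 1)
  J: 10 (length 2)
Average code length: 58/32 = 1.8125 bits/symbol


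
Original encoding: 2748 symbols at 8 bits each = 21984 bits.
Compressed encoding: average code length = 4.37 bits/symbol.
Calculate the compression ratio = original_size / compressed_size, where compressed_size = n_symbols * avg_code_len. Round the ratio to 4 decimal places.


original_size = n_symbols * orig_bits = 2748 * 8 = 21984 bits
compressed_size = n_symbols * avg_code_len = 2748 * 4.37 = 12008.76 bits
ratio = original_size / compressed_size = 21984 / 12008.76 = 1.8307

Compression ratio = 1.8307


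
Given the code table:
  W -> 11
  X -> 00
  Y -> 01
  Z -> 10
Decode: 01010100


Decoding:
01 -> Y
01 -> Y
01 -> Y
00 -> X


Result: YYYX


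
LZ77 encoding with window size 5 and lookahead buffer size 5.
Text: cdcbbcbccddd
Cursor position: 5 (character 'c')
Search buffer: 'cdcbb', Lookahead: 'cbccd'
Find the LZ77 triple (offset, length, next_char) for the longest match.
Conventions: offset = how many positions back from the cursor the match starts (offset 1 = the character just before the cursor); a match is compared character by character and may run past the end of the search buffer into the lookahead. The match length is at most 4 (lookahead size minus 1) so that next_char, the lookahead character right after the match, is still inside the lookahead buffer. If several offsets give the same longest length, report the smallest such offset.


Try each offset into the search buffer:
  offset=1 (pos 4, char 'b'): match length 0
  offset=2 (pos 3, char 'b'): match length 0
  offset=3 (pos 2, char 'c'): match length 2
  offset=4 (pos 1, char 'd'): match length 0
  offset=5 (pos 0, char 'c'): match length 1
Longest match has length 2 at offset 3.
next_char = character at position 5 + 2 = 7 -> 'c'

Best match: offset=3, length=2 (matching 'cb' starting at position 2)
LZ77 triple: (3, 2, 'c')


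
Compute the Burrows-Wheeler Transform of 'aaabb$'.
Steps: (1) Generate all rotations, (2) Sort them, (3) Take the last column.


Rotations (sorted):
  0: $aaabb -> last char: b
  1: aaabb$ -> last char: $
  2: aabb$a -> last char: a
  3: abb$aa -> last char: a
  4: b$aaab -> last char: b
  5: bb$aaa -> last char: a


BWT = b$aaba


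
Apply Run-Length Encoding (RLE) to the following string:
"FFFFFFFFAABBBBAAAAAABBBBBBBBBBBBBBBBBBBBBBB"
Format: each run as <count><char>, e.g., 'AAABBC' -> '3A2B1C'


Scanning runs left to right:
  i=0: run of 'F' x 8 -> '8F'
  i=8: run of 'A' x 2 -> '2A'
  i=10: run of 'B' x 4 -> '4B'
  i=14: run of 'A' x 6 -> '6A'
  i=20: run of 'B' x 23 -> '23B'

RLE = 8F2A4B6A23B


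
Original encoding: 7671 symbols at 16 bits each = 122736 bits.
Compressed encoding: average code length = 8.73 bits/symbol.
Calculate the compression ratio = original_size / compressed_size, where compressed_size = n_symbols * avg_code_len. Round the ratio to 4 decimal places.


original_size = n_symbols * orig_bits = 7671 * 16 = 122736 bits
compressed_size = n_symbols * avg_code_len = 7671 * 8.73 = 66967.83 bits
ratio = original_size / compressed_size = 122736 / 66967.83 = 1.8328

Compression ratio = 1.8328


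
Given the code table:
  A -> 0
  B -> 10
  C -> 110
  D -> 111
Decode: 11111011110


Decoding:
111 -> D
110 -> C
111 -> D
10 -> B


Result: DCDB


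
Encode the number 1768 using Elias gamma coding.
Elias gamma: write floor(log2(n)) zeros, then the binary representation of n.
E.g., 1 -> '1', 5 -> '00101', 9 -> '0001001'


num_bits = floor(log2(1768)) + 1 = 11
leading_zeros = num_bits - 1 = 10
binary(1768) = 11011101000

Elias gamma(1768) = '0000000000' + '11011101000' = 000000000011011101000 (21 bits)


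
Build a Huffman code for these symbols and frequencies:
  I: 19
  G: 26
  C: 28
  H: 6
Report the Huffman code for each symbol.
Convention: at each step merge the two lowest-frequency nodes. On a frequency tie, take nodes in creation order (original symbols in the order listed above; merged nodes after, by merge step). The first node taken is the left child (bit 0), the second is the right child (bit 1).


Huffman tree construction:
Step 1: Merge H(6) + I(19) = 25
Step 2: Merge (H+I)(25) + G(26) = 51
Step 3: Merge C(28) + ((H+I)+G)(51) = 79
Read each symbol's code off the tree from the root (left child = 0, right child = 1).

Codes:
  I: 101 (length 3)
  G: 11 (length 2)
  C: 0 (length 1)
  H: 100 (length 3)
Average code length: 155/79 = 1.9620 bits/symbol


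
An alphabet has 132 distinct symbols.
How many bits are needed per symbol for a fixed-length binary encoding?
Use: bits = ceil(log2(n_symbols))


log2(132) = 7.0444
Bracket: 2^7 = 128 < 132 <= 2^8 = 256
So ceil(log2(132)) = 8

bits = ceil(log2(132)) = ceil(7.0444) = 8 bits


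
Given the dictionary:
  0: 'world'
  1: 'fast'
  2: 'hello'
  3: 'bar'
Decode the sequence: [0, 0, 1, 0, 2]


Look up each index in the dictionary:
  0 -> 'world'
  0 -> 'world'
  1 -> 'fast'
  0 -> 'world'
  2 -> 'hello'

Decoded: "world world fast world hello"


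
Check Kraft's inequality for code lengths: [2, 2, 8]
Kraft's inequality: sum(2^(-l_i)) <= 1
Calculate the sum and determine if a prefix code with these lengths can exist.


Sum = 2^(-2) + 2^(-2) + 2^(-8)
    = 0.25 + 0.25 + 0.00390625
    = 129/256 = 0.50390625
Since 0.50390625 <= 1, Kraft's inequality IS satisfied.
A prefix code with these lengths CAN exist.

Kraft sum = 0.50390625. Satisfied.


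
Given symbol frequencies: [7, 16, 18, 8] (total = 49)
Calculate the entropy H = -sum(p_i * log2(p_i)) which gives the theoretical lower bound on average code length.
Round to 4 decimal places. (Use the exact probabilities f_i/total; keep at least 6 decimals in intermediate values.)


Per-symbol terms -p_i * log2(p_i) with p_i = f_i/49:
  p = 7/49 = 0.142857: log2(p) = -2.807355, -p*log2(p) = 0.401051
  p = 16/49 = 0.326531: log2(p) = -1.614710, -p*log2(p) = 0.527252
  p = 18/49 = 0.367347: log2(p) = -1.444785, -p*log2(p) = 0.530737
  p = 8/49 = 0.163265: log2(p) = -2.614710, -p*log2(p) = 0.426891
H = 0.401051 + 0.527252 + 0.530737 + 0.426891 = 1.885931

H = 1.8859 bits/symbol


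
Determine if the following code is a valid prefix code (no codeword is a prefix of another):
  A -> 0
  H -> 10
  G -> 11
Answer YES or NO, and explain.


Checking each pair (does one codeword prefix another?):
  A='0' vs H='10': no prefix
  A='0' vs G='11': no prefix
  H='10' vs A='0': no prefix
  H='10' vs G='11': no prefix
  G='11' vs A='0': no prefix
  G='11' vs H='10': no prefix
No violation found over all pairs.

YES -- this is a valid prefix code. No codeword is a prefix of any other codeword.


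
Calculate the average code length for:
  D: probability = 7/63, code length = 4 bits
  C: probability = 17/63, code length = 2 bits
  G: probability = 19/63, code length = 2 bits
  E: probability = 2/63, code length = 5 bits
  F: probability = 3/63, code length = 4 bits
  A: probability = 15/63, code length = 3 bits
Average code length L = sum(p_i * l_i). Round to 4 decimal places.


Weighted contributions p_i * l_i:
  D: (7/63) * 4 = 28/63
  C: (17/63) * 2 = 34/63
  G: (19/63) * 2 = 38/63
  E: (2/63) * 5 = 10/63
  F: (3/63) * 4 = 12/63
  A: (15/63) * 3 = 45/63
Sum = (28 + 34 + 38 + 10 + 12 + 45)/63 = 167/63

L = 167/63 = 2.6508 bits/symbol


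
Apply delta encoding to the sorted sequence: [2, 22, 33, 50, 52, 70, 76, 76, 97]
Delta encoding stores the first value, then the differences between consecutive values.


First value: 2
Deltas:
  22 - 2 = 20
  33 - 22 = 11
  50 - 33 = 17
  52 - 50 = 2
  70 - 52 = 18
  76 - 70 = 6
  76 - 76 = 0
  97 - 76 = 21


Delta encoded: [2, 20, 11, 17, 2, 18, 6, 0, 21]


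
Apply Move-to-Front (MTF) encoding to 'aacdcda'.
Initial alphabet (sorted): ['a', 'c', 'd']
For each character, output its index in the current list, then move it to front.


MTF encoding:
'a': index 0 in ['a', 'c', 'd'] -> ['a', 'c', 'd']
'a': index 0 in ['a', 'c', 'd'] -> ['a', 'c', 'd']
'c': index 1 in ['a', 'c', 'd'] -> ['c', 'a', 'd']
'd': index 2 in ['c', 'a', 'd'] -> ['d', 'c', 'a']
'c': index 1 in ['d', 'c', 'a'] -> ['c', 'd', 'a']
'd': index 1 in ['c', 'd', 'a'] -> ['d', 'c', 'a']
'a': index 2 in ['d', 'c', 'a'] -> ['a', 'd', 'c']


Output: [0, 0, 1, 2, 1, 1, 2]


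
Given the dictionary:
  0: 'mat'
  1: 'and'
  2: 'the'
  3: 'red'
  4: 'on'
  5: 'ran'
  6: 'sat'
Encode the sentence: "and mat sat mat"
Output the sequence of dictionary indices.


Look up each word in the dictionary:
  'and' -> 1
  'mat' -> 0
  'sat' -> 6
  'mat' -> 0

Encoded: [1, 0, 6, 0]


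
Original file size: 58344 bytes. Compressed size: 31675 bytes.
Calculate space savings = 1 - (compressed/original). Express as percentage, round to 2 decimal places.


ratio = compressed/original = 31675/58344 = 0.542901
savings = 1 - ratio = 1 - 0.542901 = 0.457099
as a percentage: 0.457099 * 100 = 45.71%

Space savings = 1 - 31675/58344 = 45.71%


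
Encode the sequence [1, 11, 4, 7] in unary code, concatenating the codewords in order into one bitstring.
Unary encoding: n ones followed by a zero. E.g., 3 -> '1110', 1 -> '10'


Encode each number as n ones followed by a terminating 0:
  1 -> 10 (2 bits)
  11 -> 111111111110 (12 bits)
  4 -> 11110 (5 bits)
  7 -> 11111110 (8 bits)
Total length = 2 + 12 + 5 + 8 = 27 bits.

Unary([1, 11, 4, 7]) = 101111111111101111011111110 (27 bits)


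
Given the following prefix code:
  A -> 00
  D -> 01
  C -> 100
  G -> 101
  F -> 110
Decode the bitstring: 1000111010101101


Decoding step by step:
Bits 100 -> C
Bits 01 -> D
Bits 110 -> F
Bits 101 -> G
Bits 01 -> D
Bits 101 -> G


Decoded message: CDFGDG


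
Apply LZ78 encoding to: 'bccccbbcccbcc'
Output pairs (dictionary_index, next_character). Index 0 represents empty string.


LZ78 encoding steps:
Dictionary: {0: ''}
Step 1: w='' (idx 0), next='b' -> output (0, 'b'), add 'b' as idx 1
Step 2: w='' (idx 0), next='c' -> output (0, 'c'), add 'c' as idx 2
Step 3: w='c' (idx 2), next='c' -> output (2, 'c'), add 'cc' as idx 3
Step 4: w='c' (idx 2), next='b' -> output (2, 'b'), add 'cb' as idx 4
Step 5: w='b' (idx 1), next='c' -> output (1, 'c'), add 'bc' as idx 5
Step 6: w='cc' (idx 3), next='b' -> output (3, 'b'), add 'ccb' as idx 6
Step 7: w='cc' (idx 3), end of input -> output (3, '')


Encoded: [(0, 'b'), (0, 'c'), (2, 'c'), (2, 'b'), (1, 'c'), (3, 'b'), (3, '')]


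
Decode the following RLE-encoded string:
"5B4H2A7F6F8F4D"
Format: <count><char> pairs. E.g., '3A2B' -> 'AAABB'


Expanding each <count><char> pair:
  5B -> 'BBBBB'
  4H -> 'HHHH'
  2A -> 'AA'
  7F -> 'FFFFFFF'
  6F -> 'FFFFFF'
  8F -> 'FFFFFFFF'
  4D -> 'DDDD'

Decoded = BBBBBHHHHAAFFFFFFFFFFFFFFFFFFFFFDDDD


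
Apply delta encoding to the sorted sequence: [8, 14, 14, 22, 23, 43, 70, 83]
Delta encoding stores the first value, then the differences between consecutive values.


First value: 8
Deltas:
  14 - 8 = 6
  14 - 14 = 0
  22 - 14 = 8
  23 - 22 = 1
  43 - 23 = 20
  70 - 43 = 27
  83 - 70 = 13


Delta encoded: [8, 6, 0, 8, 1, 20, 27, 13]


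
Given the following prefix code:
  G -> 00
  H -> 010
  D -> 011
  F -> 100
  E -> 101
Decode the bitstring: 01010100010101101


Decoding step by step:
Bits 010 -> H
Bits 101 -> E
Bits 00 -> G
Bits 010 -> H
Bits 101 -> E
Bits 101 -> E


Decoded message: HEGHEE


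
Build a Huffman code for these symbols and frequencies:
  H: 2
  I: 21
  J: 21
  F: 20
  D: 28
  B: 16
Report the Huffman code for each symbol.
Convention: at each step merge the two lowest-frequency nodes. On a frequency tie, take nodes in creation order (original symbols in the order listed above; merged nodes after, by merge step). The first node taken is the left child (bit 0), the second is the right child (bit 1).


Huffman tree construction:
Step 1: Merge H(2) + B(16) = 18
Step 2: Merge (H+B)(18) + F(20) = 38
Step 3: Merge I(21) + J(21) = 42
Step 4: Merge D(28) + ((H+B)+F)(38) = 66
Step 5: Merge (I+J)(42) + (D+((H+B)+F))(66) = 108
Read each symbol's code off the tree from the root (left child = 0, right child = 1).

Codes:
  H: 1100 (length 4)
  I: 00 (length 2)
  J: 01 (length 2)
  F: 111 (length 3)
  D: 10 (length 2)
  B: 1101 (length 4)
Average code length: 272/108 = 2.5185 bits/symbol


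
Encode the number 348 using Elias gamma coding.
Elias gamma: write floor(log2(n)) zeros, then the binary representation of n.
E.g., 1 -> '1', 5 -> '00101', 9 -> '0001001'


num_bits = floor(log2(348)) + 1 = 9
leading_zeros = num_bits - 1 = 8
binary(348) = 101011100

Elias gamma(348) = '00000000' + '101011100' = 00000000101011100 (17 bits)


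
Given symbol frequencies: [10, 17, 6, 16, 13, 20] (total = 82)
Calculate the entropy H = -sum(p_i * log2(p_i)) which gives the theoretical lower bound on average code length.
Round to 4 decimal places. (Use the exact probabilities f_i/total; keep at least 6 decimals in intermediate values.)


Per-symbol terms -p_i * log2(p_i) with p_i = f_i/82:
  p = 10/82 = 0.121951: log2(p) = -3.035624, -p*log2(p) = 0.370198
  p = 17/82 = 0.207317: log2(p) = -2.270089, -p*log2(p) = 0.470628
  p = 6/82 = 0.073171: log2(p) = -3.772590, -p*log2(p) = 0.276043
  p = 16/82 = 0.195122: log2(p) = -2.357552, -p*log2(p) = 0.460010
  p = 13/82 = 0.158537: log2(p) = -2.657112, -p*log2(p) = 0.421250
  p = 20/82 = 0.243902: log2(p) = -2.035624, -p*log2(p) = 0.496494
H = 0.370198 + 0.470628 + 0.276043 + 0.460010 + 0.421250 + 0.496494 = 2.494623

H = 2.4946 bits/symbol


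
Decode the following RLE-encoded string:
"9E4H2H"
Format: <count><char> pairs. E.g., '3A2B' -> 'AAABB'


Expanding each <count><char> pair:
  9E -> 'EEEEEEEEE'
  4H -> 'HHHH'
  2H -> 'HH'

Decoded = EEEEEEEEEHHHHHH


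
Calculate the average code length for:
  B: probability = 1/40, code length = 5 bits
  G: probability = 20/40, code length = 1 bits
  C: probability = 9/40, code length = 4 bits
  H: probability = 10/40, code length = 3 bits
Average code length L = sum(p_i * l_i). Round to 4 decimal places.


Weighted contributions p_i * l_i:
  B: (1/40) * 5 = 5/40
  G: (20/40) * 1 = 20/40
  C: (9/40) * 4 = 36/40
  H: (10/40) * 3 = 30/40
Sum = (5 + 20 + 36 + 30)/40 = 91/40

L = 91/40 = 2.2750 bits/symbol


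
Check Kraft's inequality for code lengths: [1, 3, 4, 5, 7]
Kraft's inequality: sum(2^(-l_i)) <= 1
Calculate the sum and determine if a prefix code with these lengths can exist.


Sum = 2^(-1) + 2^(-3) + 2^(-4) + 2^(-5) + 2^(-7)
    = 0.5 + 0.125 + 0.0625 + 0.03125 + 0.0078125
    = 93/128 = 0.7265625
Since 0.7265625 <= 1, Kraft's inequality IS satisfied.
A prefix code with these lengths CAN exist.

Kraft sum = 0.7265625. Satisfied.


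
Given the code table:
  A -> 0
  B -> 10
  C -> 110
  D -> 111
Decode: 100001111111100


Decoding:
10 -> B
0 -> A
0 -> A
0 -> A
111 -> D
111 -> D
110 -> C
0 -> A


Result: BAAADDCA


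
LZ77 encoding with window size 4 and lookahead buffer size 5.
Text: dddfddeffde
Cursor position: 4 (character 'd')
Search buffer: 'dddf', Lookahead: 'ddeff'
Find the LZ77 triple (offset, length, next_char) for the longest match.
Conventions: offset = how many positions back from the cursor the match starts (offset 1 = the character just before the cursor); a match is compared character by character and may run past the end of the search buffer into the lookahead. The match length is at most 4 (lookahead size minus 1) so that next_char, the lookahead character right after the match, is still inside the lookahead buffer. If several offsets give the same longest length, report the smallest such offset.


Try each offset into the search buffer:
  offset=1 (pos 3, char 'f'): match length 0
  offset=2 (pos 2, char 'd'): match length 1
  offset=3 (pos 1, char 'd'): match length 2
  offset=4 (pos 0, char 'd'): match length 2
Longest match has length 2, found at offsets 3, 4; take the smallest, offset 3.
next_char = character at position 4 + 2 = 6 -> 'e'

Best match: offset=3, length=2 (matching 'dd' starting at position 1)
LZ77 triple: (3, 2, 'e')


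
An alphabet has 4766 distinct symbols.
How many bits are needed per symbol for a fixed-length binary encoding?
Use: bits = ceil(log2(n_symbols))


log2(4766) = 12.2186
Bracket: 2^12 = 4096 < 4766 <= 2^13 = 8192
So ceil(log2(4766)) = 13

bits = ceil(log2(4766)) = ceil(12.2186) = 13 bits


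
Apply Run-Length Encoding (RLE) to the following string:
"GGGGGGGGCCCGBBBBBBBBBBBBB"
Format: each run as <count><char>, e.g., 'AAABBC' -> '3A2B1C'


Scanning runs left to right:
  i=0: run of 'G' x 8 -> '8G'
  i=8: run of 'C' x 3 -> '3C'
  i=11: run of 'G' x 1 -> '1G'
  i=12: run of 'B' x 13 -> '13B'

RLE = 8G3C1G13B


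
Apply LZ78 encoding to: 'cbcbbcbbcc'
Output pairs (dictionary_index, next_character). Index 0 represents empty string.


LZ78 encoding steps:
Dictionary: {0: ''}
Step 1: w='' (idx 0), next='c' -> output (0, 'c'), add 'c' as idx 1
Step 2: w='' (idx 0), next='b' -> output (0, 'b'), add 'b' as idx 2
Step 3: w='c' (idx 1), next='b' -> output (1, 'b'), add 'cb' as idx 3
Step 4: w='b' (idx 2), next='c' -> output (2, 'c'), add 'bc' as idx 4
Step 5: w='b' (idx 2), next='b' -> output (2, 'b'), add 'bb' as idx 5
Step 6: w='c' (idx 1), next='c' -> output (1, 'c'), add 'cc' as idx 6


Encoded: [(0, 'c'), (0, 'b'), (1, 'b'), (2, 'c'), (2, 'b'), (1, 'c')]


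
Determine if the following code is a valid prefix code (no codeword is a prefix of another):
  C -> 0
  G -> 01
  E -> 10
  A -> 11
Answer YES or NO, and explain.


Checking each pair (does one codeword prefix another?):
  C='0' vs G='01': prefix -- VIOLATION

NO -- this is NOT a valid prefix code. C (0) is a prefix of G (01).


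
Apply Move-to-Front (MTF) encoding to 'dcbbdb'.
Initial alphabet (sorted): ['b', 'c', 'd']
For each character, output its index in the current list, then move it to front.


MTF encoding:
'd': index 2 in ['b', 'c', 'd'] -> ['d', 'b', 'c']
'c': index 2 in ['d', 'b', 'c'] -> ['c', 'd', 'b']
'b': index 2 in ['c', 'd', 'b'] -> ['b', 'c', 'd']
'b': index 0 in ['b', 'c', 'd'] -> ['b', 'c', 'd']
'd': index 2 in ['b', 'c', 'd'] -> ['d', 'b', 'c']
'b': index 1 in ['d', 'b', 'c'] -> ['b', 'd', 'c']


Output: [2, 2, 2, 0, 2, 1]


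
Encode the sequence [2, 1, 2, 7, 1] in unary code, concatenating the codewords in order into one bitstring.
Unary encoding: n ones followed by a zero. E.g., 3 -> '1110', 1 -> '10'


Encode each number as n ones followed by a terminating 0:
  2 -> 110 (3 bits)
  1 -> 10 (2 bits)
  2 -> 110 (3 bits)
  7 -> 11111110 (8 bits)
  1 -> 10 (2 bits)
Total length = 3 + 2 + 3 + 8 + 2 = 18 bits.

Unary([2, 1, 2, 7, 1]) = 110101101111111010 (18 bits)


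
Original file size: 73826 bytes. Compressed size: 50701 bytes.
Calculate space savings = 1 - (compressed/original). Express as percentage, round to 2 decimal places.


ratio = compressed/original = 50701/73826 = 0.686763
savings = 1 - ratio = 1 - 0.686763 = 0.313237
as a percentage: 0.313237 * 100 = 31.32%

Space savings = 1 - 50701/73826 = 31.32%


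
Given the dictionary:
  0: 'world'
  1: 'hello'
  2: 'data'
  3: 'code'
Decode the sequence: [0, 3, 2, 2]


Look up each index in the dictionary:
  0 -> 'world'
  3 -> 'code'
  2 -> 'data'
  2 -> 'data'

Decoded: "world code data data"


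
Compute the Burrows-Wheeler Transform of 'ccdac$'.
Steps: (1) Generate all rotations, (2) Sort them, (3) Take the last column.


Rotations (sorted):
  0: $ccdac -> last char: c
  1: ac$ccd -> last char: d
  2: c$ccda -> last char: a
  3: ccdac$ -> last char: $
  4: cdac$c -> last char: c
  5: dac$cc -> last char: c


BWT = cda$cc


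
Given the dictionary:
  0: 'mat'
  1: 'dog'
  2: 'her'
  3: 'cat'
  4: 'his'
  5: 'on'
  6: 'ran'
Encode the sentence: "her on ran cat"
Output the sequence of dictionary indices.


Look up each word in the dictionary:
  'her' -> 2
  'on' -> 5
  'ran' -> 6
  'cat' -> 3

Encoded: [2, 5, 6, 3]


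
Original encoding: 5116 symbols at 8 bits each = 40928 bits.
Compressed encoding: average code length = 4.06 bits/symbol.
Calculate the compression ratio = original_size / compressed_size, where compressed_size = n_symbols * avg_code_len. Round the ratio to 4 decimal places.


original_size = n_symbols * orig_bits = 5116 * 8 = 40928 bits
compressed_size = n_symbols * avg_code_len = 5116 * 4.06 = 20770.96 bits
ratio = original_size / compressed_size = 40928 / 20770.96 = 1.9704

Compression ratio = 1.9704


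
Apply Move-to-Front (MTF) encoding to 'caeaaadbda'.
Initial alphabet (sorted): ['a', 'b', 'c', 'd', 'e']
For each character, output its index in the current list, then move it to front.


MTF encoding:
'c': index 2 in ['a', 'b', 'c', 'd', 'e'] -> ['c', 'a', 'b', 'd', 'e']
'a': index 1 in ['c', 'a', 'b', 'd', 'e'] -> ['a', 'c', 'b', 'd', 'e']
'e': index 4 in ['a', 'c', 'b', 'd', 'e'] -> ['e', 'a', 'c', 'b', 'd']
'a': index 1 in ['e', 'a', 'c', 'b', 'd'] -> ['a', 'e', 'c', 'b', 'd']
'a': index 0 in ['a', 'e', 'c', 'b', 'd'] -> ['a', 'e', 'c', 'b', 'd']
'a': index 0 in ['a', 'e', 'c', 'b', 'd'] -> ['a', 'e', 'c', 'b', 'd']
'd': index 4 in ['a', 'e', 'c', 'b', 'd'] -> ['d', 'a', 'e', 'c', 'b']
'b': index 4 in ['d', 'a', 'e', 'c', 'b'] -> ['b', 'd', 'a', 'e', 'c']
'd': index 1 in ['b', 'd', 'a', 'e', 'c'] -> ['d', 'b', 'a', 'e', 'c']
'a': index 2 in ['d', 'b', 'a', 'e', 'c'] -> ['a', 'd', 'b', 'e', 'c']


Output: [2, 1, 4, 1, 0, 0, 4, 4, 1, 2]


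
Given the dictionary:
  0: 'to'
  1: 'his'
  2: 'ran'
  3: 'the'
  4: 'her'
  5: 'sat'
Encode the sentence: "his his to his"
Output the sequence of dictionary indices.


Look up each word in the dictionary:
  'his' -> 1
  'his' -> 1
  'to' -> 0
  'his' -> 1

Encoded: [1, 1, 0, 1]


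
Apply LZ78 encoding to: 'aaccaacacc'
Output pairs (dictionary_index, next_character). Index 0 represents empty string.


LZ78 encoding steps:
Dictionary: {0: ''}
Step 1: w='' (idx 0), next='a' -> output (0, 'a'), add 'a' as idx 1
Step 2: w='a' (idx 1), next='c' -> output (1, 'c'), add 'ac' as idx 2
Step 3: w='' (idx 0), next='c' -> output (0, 'c'), add 'c' as idx 3
Step 4: w='a' (idx 1), next='a' -> output (1, 'a'), add 'aa' as idx 4
Step 5: w='c' (idx 3), next='a' -> output (3, 'a'), add 'ca' as idx 5
Step 6: w='c' (idx 3), next='c' -> output (3, 'c'), add 'cc' as idx 6


Encoded: [(0, 'a'), (1, 'c'), (0, 'c'), (1, 'a'), (3, 'a'), (3, 'c')]


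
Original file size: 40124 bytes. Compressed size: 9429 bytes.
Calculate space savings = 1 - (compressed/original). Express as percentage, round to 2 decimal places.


ratio = compressed/original = 9429/40124 = 0.234997
savings = 1 - ratio = 1 - 0.234997 = 0.765003
as a percentage: 0.765003 * 100 = 76.5%

Space savings = 1 - 9429/40124 = 76.5%


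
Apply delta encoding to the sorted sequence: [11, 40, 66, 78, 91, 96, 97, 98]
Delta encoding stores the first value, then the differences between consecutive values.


First value: 11
Deltas:
  40 - 11 = 29
  66 - 40 = 26
  78 - 66 = 12
  91 - 78 = 13
  96 - 91 = 5
  97 - 96 = 1
  98 - 97 = 1


Delta encoded: [11, 29, 26, 12, 13, 5, 1, 1]


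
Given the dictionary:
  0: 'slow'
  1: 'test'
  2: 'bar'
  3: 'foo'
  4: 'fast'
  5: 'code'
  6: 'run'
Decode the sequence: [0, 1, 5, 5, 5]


Look up each index in the dictionary:
  0 -> 'slow'
  1 -> 'test'
  5 -> 'code'
  5 -> 'code'
  5 -> 'code'

Decoded: "slow test code code code"


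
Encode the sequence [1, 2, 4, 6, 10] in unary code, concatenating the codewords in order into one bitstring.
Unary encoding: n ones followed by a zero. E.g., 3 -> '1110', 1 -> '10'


Encode each number as n ones followed by a terminating 0:
  1 -> 10 (2 bits)
  2 -> 110 (3 bits)
  4 -> 11110 (5 bits)
  6 -> 1111110 (7 bits)
  10 -> 11111111110 (11 bits)
Total length = 2 + 3 + 5 + 7 + 11 = 28 bits.

Unary([1, 2, 4, 6, 10]) = 1011011110111111011111111110 (28 bits)


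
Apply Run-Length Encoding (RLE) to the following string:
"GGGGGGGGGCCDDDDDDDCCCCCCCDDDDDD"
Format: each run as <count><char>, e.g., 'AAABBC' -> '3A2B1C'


Scanning runs left to right:
  i=0: run of 'G' x 9 -> '9G'
  i=9: run of 'C' x 2 -> '2C'
  i=11: run of 'D' x 7 -> '7D'
  i=18: run of 'C' x 7 -> '7C'
  i=25: run of 'D' x 6 -> '6D'

RLE = 9G2C7D7C6D


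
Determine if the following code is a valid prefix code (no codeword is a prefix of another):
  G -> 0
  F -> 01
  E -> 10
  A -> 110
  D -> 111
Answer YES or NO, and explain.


Checking each pair (does one codeword prefix another?):
  G='0' vs F='01': prefix -- VIOLATION

NO -- this is NOT a valid prefix code. G (0) is a prefix of F (01).


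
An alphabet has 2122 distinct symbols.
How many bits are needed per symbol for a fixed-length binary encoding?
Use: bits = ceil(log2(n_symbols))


log2(2122) = 11.0512
Bracket: 2^11 = 2048 < 2122 <= 2^12 = 4096
So ceil(log2(2122)) = 12

bits = ceil(log2(2122)) = ceil(11.0512) = 12 bits


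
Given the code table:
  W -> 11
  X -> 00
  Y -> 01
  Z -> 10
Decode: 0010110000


Decoding:
00 -> X
10 -> Z
11 -> W
00 -> X
00 -> X


Result: XZWXX


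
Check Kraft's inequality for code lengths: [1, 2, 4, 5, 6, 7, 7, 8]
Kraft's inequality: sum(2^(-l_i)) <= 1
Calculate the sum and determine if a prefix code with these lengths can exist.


Sum = 2^(-1) + 2^(-2) + 2^(-4) + 2^(-5) + 2^(-6) + 2^(-7) + 2^(-7) + 2^(-8)
    = 0.5 + 0.25 + 0.0625 + 0.03125 + 0.015625 + 0.0078125 + 0.0078125 + 0.00390625
    = 225/256 = 0.87890625
Since 0.87890625 <= 1, Kraft's inequality IS satisfied.
A prefix code with these lengths CAN exist.

Kraft sum = 0.87890625. Satisfied.


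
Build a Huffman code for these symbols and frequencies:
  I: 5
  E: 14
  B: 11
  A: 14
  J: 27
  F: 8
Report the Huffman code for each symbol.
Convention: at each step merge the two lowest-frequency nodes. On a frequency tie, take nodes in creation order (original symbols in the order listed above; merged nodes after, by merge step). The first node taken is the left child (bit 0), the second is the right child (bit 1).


Huffman tree construction:
Step 1: Merge I(5) + F(8) = 13
Step 2: Merge B(11) + (I+F)(13) = 24
Step 3: Merge E(14) + A(14) = 28
Step 4: Merge (B+(I+F))(24) + J(27) = 51
Step 5: Merge (E+A)(28) + ((B+(I+F))+J)(51) = 79
Read each symbol's code off the tree from the root (left child = 0, right child = 1).

Codes:
  I: 1010 (length 4)
  E: 00 (length 2)
  B: 100 (length 3)
  A: 01 (length 2)
  J: 11 (length 2)
  F: 1011 (length 4)
Average code length: 195/79 = 2.4684 bits/symbol


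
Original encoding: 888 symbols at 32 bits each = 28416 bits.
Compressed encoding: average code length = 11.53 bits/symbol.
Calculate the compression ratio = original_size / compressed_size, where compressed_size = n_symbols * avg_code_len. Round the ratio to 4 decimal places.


original_size = n_symbols * orig_bits = 888 * 32 = 28416 bits
compressed_size = n_symbols * avg_code_len = 888 * 11.53 = 10238.64 bits
ratio = original_size / compressed_size = 28416 / 10238.64 = 2.7754

Compression ratio = 2.7754


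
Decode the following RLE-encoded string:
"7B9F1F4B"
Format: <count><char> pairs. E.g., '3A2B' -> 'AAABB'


Expanding each <count><char> pair:
  7B -> 'BBBBBBB'
  9F -> 'FFFFFFFFF'
  1F -> 'F'
  4B -> 'BBBB'

Decoded = BBBBBBBFFFFFFFFFFBBBB


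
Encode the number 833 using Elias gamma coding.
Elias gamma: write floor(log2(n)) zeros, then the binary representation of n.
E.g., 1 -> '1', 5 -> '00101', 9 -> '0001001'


num_bits = floor(log2(833)) + 1 = 10
leading_zeros = num_bits - 1 = 9
binary(833) = 1101000001

Elias gamma(833) = '000000000' + '1101000001' = 0000000001101000001 (19 bits)


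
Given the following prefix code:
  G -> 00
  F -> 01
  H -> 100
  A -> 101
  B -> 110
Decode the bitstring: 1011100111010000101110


Decoding step by step:
Bits 101 -> A
Bits 110 -> B
Bits 01 -> F
Bits 110 -> B
Bits 100 -> H
Bits 00 -> G
Bits 101 -> A
Bits 110 -> B


Decoded message: ABFBHGAB


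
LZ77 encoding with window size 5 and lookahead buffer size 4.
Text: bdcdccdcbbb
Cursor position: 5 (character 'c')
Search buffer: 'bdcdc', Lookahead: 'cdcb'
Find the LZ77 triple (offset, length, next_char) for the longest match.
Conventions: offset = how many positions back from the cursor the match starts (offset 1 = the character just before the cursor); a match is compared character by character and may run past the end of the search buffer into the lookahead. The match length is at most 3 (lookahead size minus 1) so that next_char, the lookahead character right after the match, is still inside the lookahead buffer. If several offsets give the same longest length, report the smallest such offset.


Try each offset into the search buffer:
  offset=1 (pos 4, char 'c'): match length 1
  offset=2 (pos 3, char 'd'): match length 0
  offset=3 (pos 2, char 'c'): match length 3
  offset=4 (pos 1, char 'd'): match length 0
  offset=5 (pos 0, char 'b'): match length 0
Longest match has length 3 at offset 3.
next_char = character at position 5 + 3 = 8 -> 'b'

Best match: offset=3, length=3 (matching 'cdc' starting at position 2)
LZ77 triple: (3, 3, 'b')


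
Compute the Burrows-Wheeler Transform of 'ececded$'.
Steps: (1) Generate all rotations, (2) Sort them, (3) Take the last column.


Rotations (sorted):
  0: $ececded -> last char: d
  1: cded$ece -> last char: e
  2: cecded$e -> last char: e
  3: d$ececde -> last char: e
  4: ded$ecec -> last char: c
  5: ecded$ec -> last char: c
  6: ececded$ -> last char: $
  7: ed$ececd -> last char: d


BWT = deeecc$d


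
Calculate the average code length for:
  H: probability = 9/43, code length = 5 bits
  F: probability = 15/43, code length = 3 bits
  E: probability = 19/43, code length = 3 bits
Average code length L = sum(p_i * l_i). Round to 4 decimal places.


Weighted contributions p_i * l_i:
  H: (9/43) * 5 = 45/43
  F: (15/43) * 3 = 45/43
  E: (19/43) * 3 = 57/43
Sum = (45 + 45 + 57)/43 = 147/43

L = 147/43 = 3.4186 bits/symbol


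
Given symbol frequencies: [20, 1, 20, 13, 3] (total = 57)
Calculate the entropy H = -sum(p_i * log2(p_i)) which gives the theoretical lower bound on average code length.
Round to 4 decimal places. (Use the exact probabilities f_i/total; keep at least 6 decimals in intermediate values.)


Per-symbol terms -p_i * log2(p_i) with p_i = f_i/57:
  p = 20/57 = 0.350877: log2(p) = -1.510962, -p*log2(p) = 0.530162
  p = 1/57 = 0.017544: log2(p) = -5.832890, -p*log2(p) = 0.102331
  p = 20/57 = 0.350877: log2(p) = -1.510962, -p*log2(p) = 0.530162
  p = 13/57 = 0.228070: log2(p) = -2.132450, -p*log2(p) = 0.486348
  p = 3/57 = 0.052632: log2(p) = -4.247928, -p*log2(p) = 0.223575
H = 0.530162 + 0.102331 + 0.530162 + 0.486348 + 0.223575 = 1.872578

H = 1.8726 bits/symbol


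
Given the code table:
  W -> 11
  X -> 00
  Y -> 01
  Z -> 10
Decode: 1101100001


Decoding:
11 -> W
01 -> Y
10 -> Z
00 -> X
01 -> Y


Result: WYZXY


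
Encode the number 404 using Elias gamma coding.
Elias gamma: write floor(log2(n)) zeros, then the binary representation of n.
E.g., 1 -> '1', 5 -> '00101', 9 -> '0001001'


num_bits = floor(log2(404)) + 1 = 9
leading_zeros = num_bits - 1 = 8
binary(404) = 110010100

Elias gamma(404) = '00000000' + '110010100' = 00000000110010100 (17 bits)


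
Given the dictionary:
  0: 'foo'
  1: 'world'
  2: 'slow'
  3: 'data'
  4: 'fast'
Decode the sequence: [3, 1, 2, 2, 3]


Look up each index in the dictionary:
  3 -> 'data'
  1 -> 'world'
  2 -> 'slow'
  2 -> 'slow'
  3 -> 'data'

Decoded: "data world slow slow data"


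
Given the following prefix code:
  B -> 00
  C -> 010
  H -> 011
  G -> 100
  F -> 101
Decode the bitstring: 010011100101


Decoding step by step:
Bits 010 -> C
Bits 011 -> H
Bits 100 -> G
Bits 101 -> F


Decoded message: CHGF


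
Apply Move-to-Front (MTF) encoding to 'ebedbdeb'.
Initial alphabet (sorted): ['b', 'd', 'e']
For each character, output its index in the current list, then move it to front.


MTF encoding:
'e': index 2 in ['b', 'd', 'e'] -> ['e', 'b', 'd']
'b': index 1 in ['e', 'b', 'd'] -> ['b', 'e', 'd']
'e': index 1 in ['b', 'e', 'd'] -> ['e', 'b', 'd']
'd': index 2 in ['e', 'b', 'd'] -> ['d', 'e', 'b']
'b': index 2 in ['d', 'e', 'b'] -> ['b', 'd', 'e']
'd': index 1 in ['b', 'd', 'e'] -> ['d', 'b', 'e']
'e': index 2 in ['d', 'b', 'e'] -> ['e', 'd', 'b']
'b': index 2 in ['e', 'd', 'b'] -> ['b', 'e', 'd']


Output: [2, 1, 1, 2, 2, 1, 2, 2]


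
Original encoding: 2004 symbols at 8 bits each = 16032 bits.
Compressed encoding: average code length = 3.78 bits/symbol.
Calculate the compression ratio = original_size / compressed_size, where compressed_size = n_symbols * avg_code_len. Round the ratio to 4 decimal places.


original_size = n_symbols * orig_bits = 2004 * 8 = 16032 bits
compressed_size = n_symbols * avg_code_len = 2004 * 3.78 = 7575.12 bits
ratio = original_size / compressed_size = 16032 / 7575.12 = 2.1164

Compression ratio = 2.1164
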